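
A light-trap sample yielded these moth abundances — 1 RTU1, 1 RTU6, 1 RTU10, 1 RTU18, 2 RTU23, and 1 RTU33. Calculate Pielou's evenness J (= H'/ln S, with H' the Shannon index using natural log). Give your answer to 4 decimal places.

0.9755

Total N = 1+1+1+1+2+1 = 7, so the proportions are 0.142857, 0.142857, 0.142857, 0.142857, 0.285714, 0.142857 (working shown to 6 dp, full precision carried).
H' = −Σ pᵢ ln pᵢ = −((-0.277987) + (-0.277987) + (-0.277987) + (-0.277987) + (-0.357932) + (-0.277987)) = 1.747868.
With S = 6 species, ln S = 1.791759, so J = 1.747868/1.791759 = 0.975504, i.e. 0.9755 to 4 decimal places.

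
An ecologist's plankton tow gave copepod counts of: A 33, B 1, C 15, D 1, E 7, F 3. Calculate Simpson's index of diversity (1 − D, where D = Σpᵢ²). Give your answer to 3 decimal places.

Total N = 33+1+15+1+7+3 = 60, so the proportions are 0.55, 0.01667, 0.25, 0.01667, 0.11667, 0.05 (working shown to 5 dp, full precision carried).
D = 0.55² + 0.01667² + 0.25² + 0.01667² + 0.11667² + 0.05² = 0.30250 + 0.00028 + 0.06250 + 0.00028 + 0.01361 + 0.00250 = 0.38167.
So 1 − D = 0.61833, i.e. 0.618 to 3 decimal places.

0.618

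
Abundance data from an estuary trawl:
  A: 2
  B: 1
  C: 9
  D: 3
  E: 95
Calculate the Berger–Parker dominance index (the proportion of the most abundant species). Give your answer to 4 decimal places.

Total N = 2+1+9+3+95 = 110, so the proportions are 0.018182, 0.009091, 0.081818, 0.027273, 0.863636 (working shown to 6 dp, full precision carried).
The largest proportion is 0.863636, i.e. d = 0.8636 to 4 decimal places.

0.8636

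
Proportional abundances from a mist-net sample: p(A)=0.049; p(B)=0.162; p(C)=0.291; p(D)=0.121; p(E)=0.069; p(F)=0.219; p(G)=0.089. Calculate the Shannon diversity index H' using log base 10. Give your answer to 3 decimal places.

Each pᵢ log₁₀ pᵢ term (working shown to 5 dp, full precision carried): 0.049×(-1.30980)=-0.06418, 0.162×(-0.79048)=-0.12806, 0.291×(-0.53611)=-0.15601, 0.121×(-0.91721)=-0.11098, 0.069×(-1.16115)=-0.08012, 0.219×(-0.65956)=-0.14444, 0.089×(-1.05061)=-0.09350.
Sum = -0.77730, so H' = 0.777.

0.777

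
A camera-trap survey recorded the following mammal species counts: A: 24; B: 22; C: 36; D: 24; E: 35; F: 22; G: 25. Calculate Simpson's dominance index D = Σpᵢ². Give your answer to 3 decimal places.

0.149

Total N = 24+22+36+24+35+22+25 = 188, so the proportions are 0.12766, 0.11702, 0.19149, 0.12766, 0.18617, 0.11702, 0.13298 (working shown to 5 dp, full precision carried).
D = 0.12766² + 0.11702² + 0.19149² + 0.12766² + 0.18617² + 0.11702² + 0.13298² = 0.01630 + 0.01369 + 0.03667 + 0.01630 + 0.03466 + 0.01369 + 0.01768 = 0.14899.
To 3 decimal places, D = 0.149.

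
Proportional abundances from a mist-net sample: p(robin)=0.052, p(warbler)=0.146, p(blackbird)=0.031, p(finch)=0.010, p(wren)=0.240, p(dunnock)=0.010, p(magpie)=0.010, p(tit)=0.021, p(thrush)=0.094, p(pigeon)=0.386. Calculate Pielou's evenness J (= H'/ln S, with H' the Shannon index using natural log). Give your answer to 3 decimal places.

0.736

H' = −Σ pᵢ ln pᵢ = −((-0.15374) + (-0.28093) + (-0.10769) + (-0.04605) + (-0.34251) + (-0.04605) + (-0.04605) + (-0.08113) + (-0.22226) + (-0.36744)) = 1.69384 (working shown to 5 dp, full precision carried).
With S = 10 species, ln S = 2.30259, so J = 1.69384/2.30259 = 0.73563, i.e. 0.736 to 3 decimal places.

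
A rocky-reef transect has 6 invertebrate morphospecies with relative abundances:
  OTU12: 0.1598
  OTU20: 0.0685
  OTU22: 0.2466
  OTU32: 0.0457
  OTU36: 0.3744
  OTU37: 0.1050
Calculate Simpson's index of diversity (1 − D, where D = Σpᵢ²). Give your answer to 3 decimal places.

0.756

D = 0.1598² + 0.0685² + 0.2466² + 0.0457² + 0.3744² + 0.105² = 0.02554 + 0.00469 + 0.06081 + 0.00209 + 0.14018 + 0.01102 = 0.24433 (working shown to 5 dp, full precision carried).
So 1 − D = 0.75567, i.e. 0.756 to 3 decimal places.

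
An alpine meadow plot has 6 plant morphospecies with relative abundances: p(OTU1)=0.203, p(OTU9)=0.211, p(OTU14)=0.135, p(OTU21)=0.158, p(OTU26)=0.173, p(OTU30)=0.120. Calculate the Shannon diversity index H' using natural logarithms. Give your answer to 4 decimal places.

Each pᵢ ln pᵢ term (working shown to 6 dp, full precision carried): 0.203×(-1.594549)=-0.323694, 0.211×(-1.555897)=-0.328294, 0.135×(-2.002481)=-0.270335, 0.158×(-1.845160)=-0.291535, 0.173×(-1.754464)=-0.303522, 0.12×(-2.120264)=-0.254432.
Sum = -1.771812, so H' = 1.7718.

1.7718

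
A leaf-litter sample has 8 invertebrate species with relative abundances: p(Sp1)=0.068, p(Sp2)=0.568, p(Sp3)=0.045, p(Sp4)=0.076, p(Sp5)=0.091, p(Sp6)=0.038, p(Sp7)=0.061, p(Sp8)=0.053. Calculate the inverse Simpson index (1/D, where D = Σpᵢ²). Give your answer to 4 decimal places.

D = 0.068² + 0.568² + 0.045² + 0.076² + 0.091² + 0.038² + 0.061² + 0.053² = 0.0046240 + 0.3226240 + 0.0020250 + 0.0057760 + 0.0082810 + 0.0014440 + 0.0037210 + 0.0028090 = 0.3513040 (working shown to 7 dp, full precision carried).
So 1/D = 2.846537, i.e. 2.8465 to 4 decimal places.

2.8465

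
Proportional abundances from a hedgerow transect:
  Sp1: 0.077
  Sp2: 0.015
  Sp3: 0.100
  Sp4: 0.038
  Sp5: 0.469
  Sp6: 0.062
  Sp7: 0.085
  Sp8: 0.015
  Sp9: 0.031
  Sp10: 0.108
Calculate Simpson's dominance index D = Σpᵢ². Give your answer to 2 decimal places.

D = 0.077² + 0.015² + 0.1² + 0.038² + 0.469² + 0.062² + 0.085² + 0.015² + 0.031² + 0.108² = 0.0059 + 0.0002 + 0.0100 + 0.0014 + 0.2200 + 0.0038 + 0.0072 + 0.0002 + 0.0010 + 0.0117 = 0.2615 (working shown to 4 dp, full precision carried).
To 2 decimal places, D = 0.26.

0.26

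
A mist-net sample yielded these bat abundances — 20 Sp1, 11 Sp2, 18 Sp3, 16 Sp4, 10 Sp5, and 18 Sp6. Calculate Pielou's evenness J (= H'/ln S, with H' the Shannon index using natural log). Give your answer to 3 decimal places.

Total N = 20+11+18+16+10+18 = 93, so the proportions are 0.21505, 0.11828, 0.19355, 0.17204, 0.10753, 0.19355 (working shown to 5 dp, full precision carried).
H' = −Σ pᵢ ln pᵢ = −((-0.33051) + (-0.25249) + (-0.31785) + (-0.30280) + (-0.23979) + (-0.31785)) = 1.76129.
With S = 6 species, ln S = 1.79176, so J = 1.76129/1.79176 = 0.98299, i.e. 0.983 to 3 decimal places.

0.983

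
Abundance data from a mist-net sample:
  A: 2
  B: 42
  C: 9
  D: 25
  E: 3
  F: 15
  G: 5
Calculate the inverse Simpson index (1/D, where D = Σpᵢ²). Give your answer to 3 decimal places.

3.733

Total N = 2+42+9+25+3+15+5 = 101, so the proportions are 0.019802, 0.4158416, 0.0891089, 0.2475248, 0.029703, 0.1485149, 0.049505 (working shown to 7 dp, full precision carried).
D = 0.019802² + 0.4158416² + 0.0891089² + 0.2475248² + 0.029703² + 0.1485149² + 0.049505² = 0.0003921 + 0.1729242 + 0.0079404 + 0.0612685 + 0.0008823 + 0.0220567 + 0.0024507 = 0.2679149.
So 1/D = 3.73253, i.e. 3.733 to 3 decimal places.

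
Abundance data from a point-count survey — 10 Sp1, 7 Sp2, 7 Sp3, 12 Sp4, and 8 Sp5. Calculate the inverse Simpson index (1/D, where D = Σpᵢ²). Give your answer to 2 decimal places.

Total N = 10+7+7+12+8 = 44, so the proportions are 0.227273, 0.159091, 0.159091, 0.272727, 0.181818 (working shown to 6 dp, full precision carried).
D = 0.227273² + 0.159091² + 0.159091² + 0.272727² + 0.181818² = 0.051653 + 0.025310 + 0.025310 + 0.074380 + 0.033058 = 0.209711.
So 1/D = 4.7685, i.e. 4.77 to 2 decimal places.

4.77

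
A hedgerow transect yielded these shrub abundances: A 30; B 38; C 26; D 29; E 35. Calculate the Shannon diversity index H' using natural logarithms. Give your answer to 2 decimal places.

1.60

Total N = 30+38+26+29+35 = 158, so the proportions are 0.1899, 0.2405, 0.1646, 0.1835, 0.2215 (working shown to 4 dp, full precision carried).
Each pᵢ ln pᵢ term: 0.1899×(-1.6614)=-0.3155, 0.2405×(-1.4250)=-0.3427, 0.1646×(-1.8045)=-0.2969, 0.1835×(-1.6953)=-0.3112, 0.2215×(-1.5072)=-0.3339.
Sum = -1.6002, so H' = 1.60.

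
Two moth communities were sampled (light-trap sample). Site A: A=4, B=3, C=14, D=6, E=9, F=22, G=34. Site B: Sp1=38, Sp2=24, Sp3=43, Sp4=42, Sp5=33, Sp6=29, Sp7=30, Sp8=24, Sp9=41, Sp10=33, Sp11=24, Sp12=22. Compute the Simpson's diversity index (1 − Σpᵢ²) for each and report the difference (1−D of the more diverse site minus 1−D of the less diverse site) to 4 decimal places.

Site A: N=92, proportions 0.043478, 0.032609, 0.152174, 0.065217, 0.097826, 0.23913, 0.369565, giving 1−D = 0.766304 (working shown to 6 dp, full precision carried).
Site B: N=383, proportions 0.099217, 0.062663, 0.112272, 0.109661, 0.086162, 0.075718, 0.078329, 0.062663, 0.10705, 0.086162, 0.062663, 0.057441, giving 1−D = 0.912270.
Difference = |0.766304 − 0.912270| = 0.145966, i.e. 0.1460 to 4 decimal places.

0.1460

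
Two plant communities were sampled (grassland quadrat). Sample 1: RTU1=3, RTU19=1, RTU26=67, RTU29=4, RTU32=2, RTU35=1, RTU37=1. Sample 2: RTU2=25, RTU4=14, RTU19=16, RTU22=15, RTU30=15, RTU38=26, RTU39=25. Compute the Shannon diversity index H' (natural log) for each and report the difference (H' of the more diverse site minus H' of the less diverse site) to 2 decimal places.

Sample 1: N=79, proportions 0.038, 0.0127, 0.8481, 0.0506, 0.0253, 0.0127, 0.0127, giving H' = 0.6740 (working shown to 4 dp, full precision carried).
Sample 2: N=136, proportions 0.1838, 0.1029, 0.1176, 0.1103, 0.1103, 0.1912, 0.1838, giving H' = 1.9112.
Difference = |0.6740 − 1.9112| = 1.2372, i.e. 1.24 to 2 decimal places.

1.24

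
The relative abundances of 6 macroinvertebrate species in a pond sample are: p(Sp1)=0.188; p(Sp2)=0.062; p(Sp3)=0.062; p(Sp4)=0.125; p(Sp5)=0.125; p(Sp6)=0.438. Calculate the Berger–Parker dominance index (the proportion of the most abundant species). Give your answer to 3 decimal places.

The largest proportion is 0.438, i.e. d = 0.438 to 3 decimal places.

0.438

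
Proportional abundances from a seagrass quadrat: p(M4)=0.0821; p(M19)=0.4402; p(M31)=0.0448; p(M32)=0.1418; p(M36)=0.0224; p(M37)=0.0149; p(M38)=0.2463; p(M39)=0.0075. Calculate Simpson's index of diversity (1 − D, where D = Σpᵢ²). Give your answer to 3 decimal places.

D = 0.0821² + 0.4402² + 0.0448² + 0.1418² + 0.0224² + 0.0149² + 0.2463² + 0.0075² = 0.00674 + 0.19378 + 0.00201 + 0.02011 + 0.00050 + 0.00022 + 0.06066 + 0.00006 = 0.28407 (working shown to 5 dp, full precision carried).
So 1 − D = 0.71593, i.e. 0.716 to 3 decimal places.

0.716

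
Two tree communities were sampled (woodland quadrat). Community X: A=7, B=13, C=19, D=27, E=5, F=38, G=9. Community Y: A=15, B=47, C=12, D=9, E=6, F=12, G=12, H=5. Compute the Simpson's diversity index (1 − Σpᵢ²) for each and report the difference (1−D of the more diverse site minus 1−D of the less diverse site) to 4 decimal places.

Community X: N=118, proportions 0.059322, 0.110169, 0.161017, 0.228814, 0.042373, 0.322034, 0.076271, giving 1−D = 0.794743 (working shown to 6 dp, full precision carried).
Community Y: N=118, proportions 0.127119, 0.398305, 0.101695, 0.076271, 0.050847, 0.101695, 0.101695, 0.042373, giving 1−D = 0.783970.
Difference = |0.794743 − 0.783970| = 0.010773, i.e. 0.0108 to 4 decimal places.

0.0108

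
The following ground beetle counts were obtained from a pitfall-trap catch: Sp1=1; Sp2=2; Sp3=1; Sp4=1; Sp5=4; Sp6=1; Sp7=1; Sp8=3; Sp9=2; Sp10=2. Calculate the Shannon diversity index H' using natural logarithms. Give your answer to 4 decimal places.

Total N = 1+2+1+1+4+1+1+3+2+2 = 18, so the proportions are 0.055556, 0.111111, 0.055556, 0.055556, 0.222222, 0.055556, 0.055556, 0.166667, 0.111111, 0.111111 (working shown to 6 dp, full precision carried).
Each pᵢ ln pᵢ term: 0.055556×(-2.890372)=-0.160576, 0.111111×(-2.197225)=-0.244136, 0.055556×(-2.890372)=-0.160576, 0.055556×(-2.890372)=-0.160576, 0.222222×(-1.504077)=-0.334239, 0.055556×(-2.890372)=-0.160576, 0.055556×(-2.890372)=-0.160576, 0.166667×(-1.791759)=-0.298627, 0.111111×(-2.197225)=-0.244136, 0.111111×(-2.197225)=-0.244136.
Sum = -2.168155, so H' = 2.1682.

2.1682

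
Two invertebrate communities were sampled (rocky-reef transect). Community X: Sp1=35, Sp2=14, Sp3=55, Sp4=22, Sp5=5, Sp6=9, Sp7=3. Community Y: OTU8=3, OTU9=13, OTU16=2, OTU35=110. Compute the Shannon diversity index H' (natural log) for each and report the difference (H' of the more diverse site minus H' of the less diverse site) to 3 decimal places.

Community X: N=143, proportions 0.24476, 0.0979, 0.38462, 0.15385, 0.03497, 0.06294, 0.02098, giving H' = 1.59985 (working shown to 5 dp, full precision carried).
Community Y: N=128, proportions 0.02344, 0.10156, 0.01562, 0.85938, giving H' = 0.51547.
Difference = |1.59985 − 0.51547| = 1.08438, i.e. 1.084 to 3 decimal places.

1.084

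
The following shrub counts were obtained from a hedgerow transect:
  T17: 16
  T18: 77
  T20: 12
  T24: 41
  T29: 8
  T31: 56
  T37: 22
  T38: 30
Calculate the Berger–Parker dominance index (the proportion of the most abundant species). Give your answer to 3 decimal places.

0.294

Total N = 16+77+12+41+8+56+22+30 = 262, so the proportions are 0.06107, 0.29389, 0.0458, 0.15649, 0.03053, 0.21374, 0.08397, 0.1145 (working shown to 5 dp, full precision carried).
The largest proportion is 0.29389, i.e. d = 0.294 to 3 decimal places.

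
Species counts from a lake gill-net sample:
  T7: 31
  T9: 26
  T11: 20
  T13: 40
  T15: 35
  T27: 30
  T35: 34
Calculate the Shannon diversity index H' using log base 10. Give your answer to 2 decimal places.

0.84

Total N = 31+26+20+40+35+30+34 = 216, so the proportions are 0.1435, 0.1204, 0.0926, 0.1852, 0.162, 0.1389, 0.1574 (working shown to 4 dp, full precision carried).
Each pᵢ log₁₀ pᵢ term: 0.1435×(-0.8431)=-0.1210, 0.1204×(-0.9195)=-0.1107, 0.0926×(-1.0334)=-0.0957, 0.1852×(-0.7324)=-0.1356, 0.162×(-0.7904)=-0.1281, 0.1389×(-0.8573)=-0.1191, 0.1574×(-0.8030)=-0.1264.
Sum = -0.8365, so H' = 0.84.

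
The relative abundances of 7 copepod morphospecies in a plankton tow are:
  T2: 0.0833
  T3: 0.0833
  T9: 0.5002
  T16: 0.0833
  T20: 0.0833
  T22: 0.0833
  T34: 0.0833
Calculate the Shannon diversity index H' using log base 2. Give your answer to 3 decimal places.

2.292

Each pᵢ log₂ pᵢ term (working shown to 5 dp, full precision carried): 0.0833×(-3.58554)=-0.29868, 0.0833×(-3.58554)=-0.29868, 0.5002×(-0.99942)=-0.49991, 0.0833×(-3.58554)=-0.29868, 0.0833×(-3.58554)=-0.29868, 0.0833×(-3.58554)=-0.29868, 0.0833×(-3.58554)=-0.29868.
Sum = -2.29196, so H' = 2.292.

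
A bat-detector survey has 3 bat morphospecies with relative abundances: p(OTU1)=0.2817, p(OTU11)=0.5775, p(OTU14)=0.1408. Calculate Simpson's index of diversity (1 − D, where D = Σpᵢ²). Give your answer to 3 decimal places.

D = 0.2817² + 0.5775² + 0.1408² = 0.07935 + 0.33351 + 0.01982 = 0.43269 (working shown to 5 dp, full precision carried).
So 1 − D = 0.56731, i.e. 0.567 to 3 decimal places.

0.567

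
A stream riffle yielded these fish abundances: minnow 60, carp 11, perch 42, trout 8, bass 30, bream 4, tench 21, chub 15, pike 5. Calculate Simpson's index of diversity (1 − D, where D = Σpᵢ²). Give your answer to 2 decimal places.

Total N = 60+11+42+8+30+4+21+15+5 = 196, so the proportions are 0.3061, 0.0561, 0.2143, 0.0408, 0.1531, 0.0204, 0.1071, 0.0765, 0.0255 (working shown to 4 dp, full precision carried).
D = 0.3061² + 0.0561² + 0.2143² + 0.0408² + 0.1531² + 0.0204² + 0.1071² + 0.0765² + 0.0255² = 0.0937 + 0.0031 + 0.0459 + 0.0017 + 0.0234 + 0.0004 + 0.0115 + 0.0059 + 0.0007 = 0.1863.
So 1 − D = 0.8137, i.e. 0.81 to 2 decimal places.

0.81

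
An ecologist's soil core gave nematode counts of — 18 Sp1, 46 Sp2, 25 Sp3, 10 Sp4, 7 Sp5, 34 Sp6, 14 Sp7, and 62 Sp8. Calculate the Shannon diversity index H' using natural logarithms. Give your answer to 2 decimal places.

Total N = 18+46+25+10+7+34+14+62 = 216, so the proportions are 0.0833, 0.213, 0.1157, 0.0463, 0.0324, 0.1574, 0.0648, 0.287 (working shown to 4 dp, full precision carried).
Each pᵢ ln pᵢ term: 0.0833×(-2.4849)=-0.2071, 0.213×(-1.5466)=-0.3294, 0.1157×(-2.1564)=-0.2496, 0.0463×(-3.0727)=-0.1423, 0.0324×(-3.4294)=-0.1111, 0.1574×(-1.8489)=-0.2910, 0.0648×(-2.7362)=-0.1773, 0.287×(-1.2481)=-0.3583.
Sum = -1.8661, so H' = 1.87.

1.87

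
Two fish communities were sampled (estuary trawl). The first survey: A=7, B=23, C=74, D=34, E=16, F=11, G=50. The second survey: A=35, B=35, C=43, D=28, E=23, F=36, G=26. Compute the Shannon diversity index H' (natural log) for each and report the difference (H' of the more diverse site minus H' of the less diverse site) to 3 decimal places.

0.232

The first survey: N=215, proportions 0.03256, 0.10698, 0.34419, 0.15814, 0.07442, 0.05116, 0.23256, giving H' = 1.69401 (working shown to 5 dp, full precision carried).
The second survey: N=226, proportions 0.15487, 0.15487, 0.19027, 0.12389, 0.10177, 0.15929, 0.11504, giving H' = 1.92610.
Difference = |1.69401 − 1.92610| = 0.23209, i.e. 0.232 to 3 decimal places.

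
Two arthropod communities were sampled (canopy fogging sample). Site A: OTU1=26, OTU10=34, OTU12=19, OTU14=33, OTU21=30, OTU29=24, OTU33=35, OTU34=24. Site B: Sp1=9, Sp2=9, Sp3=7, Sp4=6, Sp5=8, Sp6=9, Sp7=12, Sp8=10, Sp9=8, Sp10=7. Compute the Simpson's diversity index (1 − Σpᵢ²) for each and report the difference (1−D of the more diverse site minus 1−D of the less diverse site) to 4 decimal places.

0.0259

Site A: N=225, proportions 0.1155556, 0.1511111, 0.0844444, 0.1466667, 0.1333333, 0.1066667, 0.1555556, 0.1066667, giving 1−D = 0.8704395 (working shown to 7 dp, full precision carried).
Site B: N=85, proportions 0.1058824, 0.1058824, 0.0823529, 0.0705882, 0.0941176, 0.1058824, 0.1411765, 0.1176471, 0.0941176, 0.0823529, giving 1−D = 0.8963322.
Difference = |0.8704395 − 0.8963322| = 0.0258927, i.e. 0.0259 to 4 decimal places.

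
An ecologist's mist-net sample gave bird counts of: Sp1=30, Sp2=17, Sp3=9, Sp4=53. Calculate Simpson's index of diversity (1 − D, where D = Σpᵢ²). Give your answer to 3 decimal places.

Total N = 30+17+9+53 = 109, so the proportions are 0.27523, 0.15596, 0.08257, 0.48624 (working shown to 5 dp, full precision carried).
D = 0.27523² + 0.15596² + 0.08257² + 0.48624² = 0.07575 + 0.02432 + 0.00682 + 0.23643 = 0.34332.
So 1 − D = 0.65668, i.e. 0.657 to 3 decimal places.

0.657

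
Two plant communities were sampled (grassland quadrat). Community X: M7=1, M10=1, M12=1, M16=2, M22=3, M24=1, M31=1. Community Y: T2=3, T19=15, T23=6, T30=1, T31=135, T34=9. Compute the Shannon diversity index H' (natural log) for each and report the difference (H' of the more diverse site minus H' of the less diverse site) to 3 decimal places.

1.063

Community X: N=10, proportions 0.1, 0.1, 0.1, 0.2, 0.3, 0.1, 0.1, giving H' = 1.83437 (working shown to 5 dp, full precision carried).
Community Y: N=169, proportions 0.01775, 0.08876, 0.0355, 0.00592, 0.79882, 0.05325, giving H' = 0.77100.
Difference = |1.83437 − 0.77100| = 1.06337, i.e. 1.063 to 3 decimal places.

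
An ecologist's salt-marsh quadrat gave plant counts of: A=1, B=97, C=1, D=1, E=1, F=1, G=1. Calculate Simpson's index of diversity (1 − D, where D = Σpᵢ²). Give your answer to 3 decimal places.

Total N = 1+97+1+1+1+1+1 = 103, so the proportions are 0.00971, 0.94175, 0.00971, 0.00971, 0.00971, 0.00971, 0.00971 (working shown to 5 dp, full precision carried).
D = 0.00971² + 0.94175² + 0.00971² + 0.00971² + 0.00971² + 0.00971² + 0.00971² = 0.00009 + 0.88689 + 0.00009 + 0.00009 + 0.00009 + 0.00009 + 0.00009 = 0.88745.
So 1 − D = 0.11255, i.e. 0.113 to 3 decimal places.

0.113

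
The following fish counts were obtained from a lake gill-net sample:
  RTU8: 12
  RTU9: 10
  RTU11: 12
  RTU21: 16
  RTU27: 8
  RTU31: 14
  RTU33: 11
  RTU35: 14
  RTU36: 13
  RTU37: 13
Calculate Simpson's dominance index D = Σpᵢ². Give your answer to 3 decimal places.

0.103

Total N = 12+10+12+16+8+14+11+14+13+13 = 123, so the proportions are 0.09756, 0.0813, 0.09756, 0.13008, 0.06504, 0.11382, 0.08943, 0.11382, 0.10569, 0.10569 (working shown to 5 dp, full precision carried).
D = 0.09756² + 0.0813² + 0.09756² + 0.13008² + 0.06504² + 0.11382² + 0.08943² + 0.11382² + 0.10569² + 0.10569² = 0.00952 + 0.00661 + 0.00952 + 0.01692 + 0.00423 + 0.01296 + 0.00800 + 0.01296 + 0.01117 + 0.01117 = 0.10305.
To 3 decimal places, D = 0.103.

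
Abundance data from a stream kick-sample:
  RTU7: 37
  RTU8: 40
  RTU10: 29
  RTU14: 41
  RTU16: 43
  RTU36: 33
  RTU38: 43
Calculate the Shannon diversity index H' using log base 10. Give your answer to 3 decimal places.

Total N = 37+40+29+41+43+33+43 = 266, so the proportions are 0.1391, 0.15038, 0.10902, 0.15414, 0.16165, 0.12406, 0.16165 (working shown to 5 dp, full precision carried).
Each pᵢ log₁₀ pᵢ term: 0.1391×(-0.85668)=-0.11916, 0.15038×(-0.82282)=-0.12373, 0.10902×(-0.96248)=-0.10493, 0.15414×(-0.81210)=-0.12517, 0.16165×(-0.79141)=-0.12794, 0.12406×(-0.90637)=-0.11244, 0.16165×(-0.79141)=-0.12794.
Sum = -0.84131, so H' = 0.841.

0.841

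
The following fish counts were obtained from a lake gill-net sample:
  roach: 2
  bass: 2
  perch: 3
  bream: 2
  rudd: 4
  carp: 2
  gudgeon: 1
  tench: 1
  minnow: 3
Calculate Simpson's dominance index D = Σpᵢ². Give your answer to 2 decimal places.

0.13

Total N = 2+2+3+2+4+2+1+1+3 = 20, so the proportions are 0.1, 0.1, 0.15, 0.1, 0.2, 0.1, 0.05, 0.05, 0.15 (working shown to 4 dp, full precision carried).
D = 0.1² + 0.1² + 0.15² + 0.1² + 0.2² + 0.1² + 0.05² + 0.05² + 0.15² = 0.0100 + 0.0100 + 0.0225 + 0.0100 + 0.0400 + 0.0100 + 0.0025 + 0.0025 + 0.0225 = 0.1300.
To 2 decimal places, D = 0.13.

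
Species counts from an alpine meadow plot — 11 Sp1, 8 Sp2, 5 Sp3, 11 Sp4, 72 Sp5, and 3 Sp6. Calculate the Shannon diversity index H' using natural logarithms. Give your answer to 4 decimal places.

1.1673

Total N = 11+8+5+11+72+3 = 110, so the proportions are 0.1, 0.072727, 0.045455, 0.1, 0.654545, 0.027273 (working shown to 6 dp, full precision carried).
Each pᵢ ln pᵢ term: 0.1×(-2.302585)=-0.230259, 0.072727×(-2.621039)=-0.190621, 0.045455×(-3.091042)=-0.140502, 0.1×(-2.302585)=-0.230259, 0.654545×(-0.423814)=-0.277406, 0.027273×(-3.601868)=-0.098233.
Sum = -1.167278, so H' = 1.1673.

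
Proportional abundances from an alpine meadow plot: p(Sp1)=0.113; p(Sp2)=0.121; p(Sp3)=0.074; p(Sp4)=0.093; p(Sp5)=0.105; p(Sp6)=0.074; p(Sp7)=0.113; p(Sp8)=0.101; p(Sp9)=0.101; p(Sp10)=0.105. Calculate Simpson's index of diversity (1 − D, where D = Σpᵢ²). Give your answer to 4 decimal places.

0.8978

D = 0.113² + 0.121² + 0.074² + 0.093² + 0.105² + 0.074² + 0.113² + 0.101² + 0.101² + 0.105² = 0.012769 + 0.014641 + 0.005476 + 0.008649 + 0.011025 + 0.005476 + 0.012769 + 0.010201 + 0.010201 + 0.011025 = 0.102232 (working shown to 6 dp, full precision carried).
So 1 − D = 0.897768, i.e. 0.8978 to 4 decimal places.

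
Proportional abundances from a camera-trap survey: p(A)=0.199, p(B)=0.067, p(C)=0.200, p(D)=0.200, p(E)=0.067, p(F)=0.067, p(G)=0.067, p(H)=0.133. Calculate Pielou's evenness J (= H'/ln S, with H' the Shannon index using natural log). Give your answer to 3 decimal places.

H' = −Σ pᵢ ln pᵢ = −((-0.321276) + (-0.181105) + (-0.321888) + (-0.321888) + (-0.181105) + (-0.181105) + (-0.181105) + (-0.268315)) = 1.957787 (working shown to 6 dp, full precision carried).
With S = 8 species, ln S = 2.079442, so J = 1.957787/2.079442 = 0.941496, i.e. 0.941 to 3 decimal places.

0.941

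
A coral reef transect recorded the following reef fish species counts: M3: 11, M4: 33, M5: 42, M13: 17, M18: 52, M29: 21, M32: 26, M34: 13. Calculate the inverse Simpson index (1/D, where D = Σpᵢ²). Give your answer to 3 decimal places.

6.373

Total N = 11+33+42+17+52+21+26+13 = 215, so the proportions are 0.0511628, 0.1534884, 0.1953488, 0.0790698, 0.2418605, 0.0976744, 0.1209302, 0.0604651 (working shown to 7 dp, full precision carried).
D = 0.0511628² + 0.1534884² + 0.1953488² + 0.0790698² + 0.2418605² + 0.0976744² + 0.1209302² + 0.0604651² = 0.0026176 + 0.0235587 + 0.0381612 + 0.0062520 + 0.0584965 + 0.0095403 + 0.0146241 + 0.0036560 = 0.1569064.
So 1/D = 6.37322, i.e. 6.373 to 3 decimal places.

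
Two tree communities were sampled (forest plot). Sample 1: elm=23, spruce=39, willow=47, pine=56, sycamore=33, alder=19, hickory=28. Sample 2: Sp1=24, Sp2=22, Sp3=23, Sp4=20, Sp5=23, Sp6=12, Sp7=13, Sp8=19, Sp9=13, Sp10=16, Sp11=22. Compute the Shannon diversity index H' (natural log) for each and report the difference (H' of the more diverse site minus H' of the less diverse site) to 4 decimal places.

Sample 1: N=245, proportions 0.0938776, 0.1591837, 0.1918367, 0.2285714, 0.1346939, 0.077551, 0.1142857, giving H' = 1.8849206 (working shown to 7 dp, full precision carried).
Sample 2: N=207, proportions 0.115942, 0.1062802, 0.1111111, 0.0966184, 0.1111111, 0.057971, 0.0628019, 0.0917874, 0.0628019, 0.0772947, 0.1062802, giving H' = 2.3702074.
Difference = |1.8849206 − 2.3702074| = 0.4852868, i.e. 0.4853 to 4 decimal places.

0.4853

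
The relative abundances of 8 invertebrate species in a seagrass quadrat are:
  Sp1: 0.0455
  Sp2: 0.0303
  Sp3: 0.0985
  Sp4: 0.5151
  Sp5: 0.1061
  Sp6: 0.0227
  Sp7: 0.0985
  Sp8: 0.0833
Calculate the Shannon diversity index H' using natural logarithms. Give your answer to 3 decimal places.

1.576

Each pᵢ ln pᵢ term (working shown to 5 dp, full precision carried): 0.0455×(-3.09004)=-0.14060, 0.0303×(-3.49661)=-0.10595, 0.0985×(-2.31770)=-0.22829, 0.5151×(-0.66339)=-0.34171, 0.1061×(-2.24337)=-0.23802, 0.0227×(-3.78539)=-0.08593, 0.0985×(-2.31770)=-0.22829, 0.0833×(-2.48531)=-0.20703.
Sum = -1.57582, so H' = 1.576.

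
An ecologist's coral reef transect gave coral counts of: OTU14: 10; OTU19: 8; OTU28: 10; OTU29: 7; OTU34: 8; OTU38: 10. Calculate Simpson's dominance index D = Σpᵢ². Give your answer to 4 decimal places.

Total N = 10+8+10+7+8+10 = 53, so the proportions are 0.188679, 0.150943, 0.188679, 0.132075, 0.150943, 0.188679 (working shown to 6 dp, full precision carried).
D = 0.188679² + 0.150943² + 0.188679² + 0.132075² + 0.150943² + 0.188679² = 0.035600 + 0.022784 + 0.035600 + 0.017444 + 0.022784 + 0.035600 = 0.169811.
To 4 decimal places, D = 0.1698.

0.1698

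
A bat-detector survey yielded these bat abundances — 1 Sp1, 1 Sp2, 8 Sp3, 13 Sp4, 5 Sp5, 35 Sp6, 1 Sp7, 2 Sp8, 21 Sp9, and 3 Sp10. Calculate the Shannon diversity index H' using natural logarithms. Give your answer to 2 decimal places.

Total N = 1+1+8+13+5+35+1+2+21+3 = 90, so the proportions are 0.0111, 0.0111, 0.0889, 0.1444, 0.0556, 0.3889, 0.0111, 0.0222, 0.2333, 0.0333 (working shown to 4 dp, full precision carried).
Each pᵢ ln pᵢ term: 0.0111×(-4.4998)=-0.0500, 0.0111×(-4.4998)=-0.0500, 0.0889×(-2.4204)=-0.2151, 0.1444×(-1.9349)=-0.2795, 0.0556×(-2.8904)=-0.1606, 0.3889×(-0.9445)=-0.3673, 0.0111×(-4.4998)=-0.0500, 0.0222×(-3.8067)=-0.0846, 0.2333×(-1.4553)=-0.3396, 0.0333×(-3.4012)=-0.1134.
Sum = -1.7100, so H' = 1.71.

1.71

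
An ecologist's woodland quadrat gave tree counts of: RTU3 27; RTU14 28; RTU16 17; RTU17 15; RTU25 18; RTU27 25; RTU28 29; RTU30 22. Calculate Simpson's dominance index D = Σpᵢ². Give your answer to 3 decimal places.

0.131

Total N = 27+28+17+15+18+25+29+22 = 181, so the proportions are 0.14917, 0.1547, 0.09392, 0.08287, 0.09945, 0.13812, 0.16022, 0.12155 (working shown to 5 dp, full precision carried).
D = 0.14917² + 0.1547² + 0.09392² + 0.08287² + 0.09945² + 0.13812² + 0.16022² + 0.12155² = 0.02225 + 0.02393 + 0.00882 + 0.00687 + 0.00989 + 0.01908 + 0.02567 + 0.01477 = 0.13128.
To 3 decimal places, D = 0.131.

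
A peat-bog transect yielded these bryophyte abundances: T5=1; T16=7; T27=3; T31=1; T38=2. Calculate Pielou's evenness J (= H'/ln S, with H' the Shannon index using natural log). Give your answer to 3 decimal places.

0.827

Total N = 1+7+3+1+2 = 14, so the proportions are 0.07143, 0.5, 0.21429, 0.07143, 0.14286 (working shown to 5 dp, full precision carried).
H' = −Σ pᵢ ln pᵢ = −((-0.18850) + (-0.34657) + (-0.33010) + (-0.18850) + (-0.27799)) = 1.33166.
With S = 5 species, ln S = 1.60944, so J = 1.33166/1.60944 = 0.82741, i.e. 0.827 to 3 decimal places.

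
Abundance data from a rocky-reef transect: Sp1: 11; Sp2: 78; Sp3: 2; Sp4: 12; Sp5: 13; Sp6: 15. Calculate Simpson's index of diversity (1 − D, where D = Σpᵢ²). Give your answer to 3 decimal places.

Total N = 11+78+2+12+13+15 = 131, so the proportions are 0.08397, 0.59542, 0.01527, 0.0916, 0.09924, 0.1145 (working shown to 5 dp, full precision carried).
D = 0.08397² + 0.59542² + 0.01527² + 0.0916² + 0.09924² + 0.1145² = 0.00705 + 0.35452 + 0.00023 + 0.00839 + 0.00985 + 0.01311 = 0.39316.
So 1 − D = 0.60684, i.e. 0.607 to 3 decimal places.

0.607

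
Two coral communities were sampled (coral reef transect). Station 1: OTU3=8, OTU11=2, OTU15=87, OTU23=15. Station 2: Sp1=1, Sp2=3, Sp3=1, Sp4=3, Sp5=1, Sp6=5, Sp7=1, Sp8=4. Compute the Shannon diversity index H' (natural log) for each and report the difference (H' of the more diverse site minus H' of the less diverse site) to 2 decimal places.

Station 1: N=112, proportions 0.07143, 0.01786, 0.77679, 0.13393, giving H' = 0.72585 (working shown to 5 dp, full precision carried).
Station 2: N=19, proportions 0.05263, 0.15789, 0.05263, 0.15789, 0.05263, 0.26316, 0.05263, 0.21053, giving H' = 1.88212.
Difference = |0.72585 − 1.88212| = 1.15627, i.e. 1.16 to 2 decimal places.

1.16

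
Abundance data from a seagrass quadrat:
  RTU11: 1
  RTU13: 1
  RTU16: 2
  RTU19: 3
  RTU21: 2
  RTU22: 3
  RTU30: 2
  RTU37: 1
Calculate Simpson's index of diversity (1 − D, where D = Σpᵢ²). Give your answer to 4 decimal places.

0.8533

Total N = 1+1+2+3+2+3+2+1 = 15, so the proportions are 0.066667, 0.066667, 0.133333, 0.2, 0.133333, 0.2, 0.133333, 0.066667 (working shown to 6 dp, full precision carried).
D = 0.066667² + 0.066667² + 0.133333² + 0.2² + 0.133333² + 0.2² + 0.133333² + 0.066667² = 0.004444 + 0.004444 + 0.017778 + 0.040000 + 0.017778 + 0.040000 + 0.017778 + 0.004444 = 0.146667.
So 1 − D = 0.853333, i.e. 0.8533 to 4 decimal places.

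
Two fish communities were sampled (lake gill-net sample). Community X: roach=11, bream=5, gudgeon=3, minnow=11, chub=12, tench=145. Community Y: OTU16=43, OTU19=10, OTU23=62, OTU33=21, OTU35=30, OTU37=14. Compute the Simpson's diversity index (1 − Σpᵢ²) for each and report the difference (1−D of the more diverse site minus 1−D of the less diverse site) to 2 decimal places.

Community X: N=187, proportions 0.0588235, 0.026738, 0.0160428, 0.0588235, 0.0641711, 0.7754011, giving 1−D = 0.3867425 (working shown to 7 dp, full precision carried).
Community Y: N=180, proportions 0.2388889, 0.0555556, 0.3444444, 0.1166667, 0.1666667, 0.0777778, giving 1−D = 0.7737654.
Difference = |0.3867425 − 0.7737654| = 0.3870229, i.e. 0.39 to 2 decimal places.

0.39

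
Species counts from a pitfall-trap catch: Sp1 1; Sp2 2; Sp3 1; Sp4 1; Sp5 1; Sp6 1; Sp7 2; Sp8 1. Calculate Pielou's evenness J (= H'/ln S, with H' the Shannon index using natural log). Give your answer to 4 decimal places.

0.9740

Total N = 1+2+1+1+1+1+2+1 = 10, so the proportions are 0.1, 0.2, 0.1, 0.1, 0.1, 0.1, 0.2, 0.1 (working shown to 6 dp, full precision carried).
H' = −Σ pᵢ ln pᵢ = −((-0.230259) + (-0.321888) + (-0.230259) + (-0.230259) + (-0.230259) + (-0.230259) + (-0.321888) + (-0.230259)) = 2.025326.
With S = 8 species, ln S = 2.079442, so J = 2.025326/2.079442 = 0.973976, i.e. 0.9740 to 4 decimal places.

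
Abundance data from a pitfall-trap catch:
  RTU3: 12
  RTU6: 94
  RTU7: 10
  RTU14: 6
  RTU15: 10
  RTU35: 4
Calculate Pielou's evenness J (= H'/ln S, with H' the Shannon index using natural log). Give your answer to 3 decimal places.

0.611

Total N = 12+94+10+6+10+4 = 136, so the proportions are 0.08824, 0.69118, 0.07353, 0.04412, 0.07353, 0.02941 (working shown to 5 dp, full precision carried).
H' = −Σ pᵢ ln pᵢ = −((-0.21421) + (-0.25529) + (-0.19192) + (-0.13769) + (-0.19192) + (-0.10372)) = 1.09474.
With S = 6 species, ln S = 1.79176, so J = 1.09474/1.79176 = 0.61099, i.e. 0.611 to 3 decimal places.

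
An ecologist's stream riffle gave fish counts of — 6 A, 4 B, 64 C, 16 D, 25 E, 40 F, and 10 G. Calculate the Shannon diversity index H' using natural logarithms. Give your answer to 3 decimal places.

1.604

Total N = 6+4+64+16+25+40+10 = 165, so the proportions are 0.03636, 0.02424, 0.38788, 0.09697, 0.15152, 0.24242, 0.06061 (working shown to 5 dp, full precision carried).
Each pᵢ ln pᵢ term: 0.03636×(-3.31419)=-0.12052, 0.02424×(-3.71965)=-0.09017, 0.38788×(-0.94706)=-0.36735, 0.09697×(-2.33336)=-0.22626, 0.15152×(-1.88707)=-0.28592, 0.24242×(-1.41707)=-0.34353, 0.06061×(-2.80336)=-0.16990.
Sum = -1.60365, so H' = 1.604.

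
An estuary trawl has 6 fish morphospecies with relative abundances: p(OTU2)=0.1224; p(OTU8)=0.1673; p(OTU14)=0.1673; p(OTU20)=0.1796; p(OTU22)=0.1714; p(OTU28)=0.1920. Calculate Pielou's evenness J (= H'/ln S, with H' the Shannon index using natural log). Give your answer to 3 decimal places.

0.995

H' = −Σ pᵢ ln pᵢ = −((-0.25710) + (-0.29913) + (-0.29913) + (-0.30838) + (-0.30231) + (-0.31685)) = 1.78288 (working shown to 5 dp, full precision carried).
With S = 6 species, ln S = 1.79176, so J = 1.78288/1.79176 = 0.99505, i.e. 0.995 to 3 decimal places.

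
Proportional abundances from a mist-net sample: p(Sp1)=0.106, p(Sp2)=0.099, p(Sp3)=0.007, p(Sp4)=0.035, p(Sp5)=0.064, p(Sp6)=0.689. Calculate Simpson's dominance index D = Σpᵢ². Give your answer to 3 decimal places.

D = 0.106² + 0.099² + 0.007² + 0.035² + 0.064² + 0.689² = 0.01124 + 0.00980 + 0.00005 + 0.00123 + 0.00410 + 0.47472 = 0.50113 (working shown to 5 dp, full precision carried).
To 3 decimal places, D = 0.501.

0.501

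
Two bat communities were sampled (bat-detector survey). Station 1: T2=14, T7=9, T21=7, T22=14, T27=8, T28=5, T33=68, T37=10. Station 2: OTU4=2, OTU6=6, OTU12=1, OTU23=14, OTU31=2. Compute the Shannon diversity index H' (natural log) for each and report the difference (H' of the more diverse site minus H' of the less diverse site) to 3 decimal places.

0.432

Station 1: N=135, proportions 0.1037, 0.06667, 0.05185, 0.1037, 0.05926, 0.03704, 0.5037, 0.07407, giving H' = 1.63176 (working shown to 5 dp, full precision carried).
Station 2: N=25, proportions 0.08, 0.24, 0.04, 0.56, 0.08, giving H' = 1.20008.
Difference = |1.63176 − 1.20008| = 0.43168, i.e. 0.432 to 3 decimal places.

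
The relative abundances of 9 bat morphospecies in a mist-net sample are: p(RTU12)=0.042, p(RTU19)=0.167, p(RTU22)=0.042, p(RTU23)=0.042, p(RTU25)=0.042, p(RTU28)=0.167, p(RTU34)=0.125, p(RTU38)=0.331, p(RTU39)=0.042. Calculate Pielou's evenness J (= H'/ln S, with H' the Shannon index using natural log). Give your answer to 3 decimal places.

H' = −Σ pᵢ ln pᵢ = −((-0.13314) + (-0.29889) + (-0.13314) + (-0.13314) + (-0.13314) + (-0.29889) + (-0.25993) + (-0.36597) + (-0.13314)) = 1.88939 (working shown to 5 dp, full precision carried).
With S = 9 species, ln S = 2.19722, so J = 1.88939/2.19722 = 0.85990, i.e. 0.860 to 3 decimal places.

0.860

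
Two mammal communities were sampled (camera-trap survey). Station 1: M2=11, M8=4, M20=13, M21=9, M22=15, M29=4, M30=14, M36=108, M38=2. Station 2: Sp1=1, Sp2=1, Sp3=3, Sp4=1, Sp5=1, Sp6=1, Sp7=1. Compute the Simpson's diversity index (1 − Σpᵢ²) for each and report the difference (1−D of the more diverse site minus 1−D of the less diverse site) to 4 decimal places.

0.2004

Station 1: N=180, proportions 0.0611111, 0.0222222, 0.0722222, 0.05, 0.0833333, 0.0222222, 0.0777778, 0.6, 0.0111111, giving 1−D = 0.6144444 (working shown to 7 dp, full precision carried).
Station 2: N=9, proportions 0.1111111, 0.1111111, 0.3333333, 0.1111111, 0.1111111, 0.1111111, 0.1111111, giving 1−D = 0.8148148.
Difference = |0.6144444 − 0.8148148| = 0.2003704, i.e. 0.2004 to 4 decimal places.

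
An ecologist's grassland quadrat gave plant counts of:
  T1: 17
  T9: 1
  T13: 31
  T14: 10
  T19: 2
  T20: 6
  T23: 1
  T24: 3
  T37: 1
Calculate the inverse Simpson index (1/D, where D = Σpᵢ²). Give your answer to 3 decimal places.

3.698

Total N = 17+1+31+10+2+6+1+3+1 = 72, so the proportions are 0.2361111, 0.0138889, 0.4305556, 0.1388889, 0.0277778, 0.0833333, 0.0138889, 0.0416667, 0.0138889 (working shown to 7 dp, full precision carried).
D = 0.2361111² + 0.0138889² + 0.4305556² + 0.1388889² + 0.0277778² + 0.0833333² + 0.0138889² + 0.0416667² + 0.0138889² = 0.0557485 + 0.0001929 + 0.1853781 + 0.0192901 + 0.0007716 + 0.0069444 + 0.0001929 + 0.0017361 + 0.0001929 = 0.2704475.
So 1/D = 3.69757, i.e. 3.698 to 3 decimal places.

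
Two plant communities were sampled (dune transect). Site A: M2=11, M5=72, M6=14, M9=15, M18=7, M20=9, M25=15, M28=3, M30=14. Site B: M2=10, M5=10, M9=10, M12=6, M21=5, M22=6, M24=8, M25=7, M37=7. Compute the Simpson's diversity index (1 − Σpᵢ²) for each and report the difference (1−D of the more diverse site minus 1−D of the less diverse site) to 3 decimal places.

0.128

Site A: N=160, proportions 0.06875, 0.45, 0.0875, 0.09375, 0.04375, 0.05625, 0.09375, 0.01875, 0.0875, giving 1−D = 0.754453 (working shown to 6 dp, full precision carried).
Site B: N=69, proportions 0.144928, 0.144928, 0.144928, 0.086957, 0.072464, 0.086957, 0.115942, 0.101449, 0.101449, giving 1−D = 0.882588.
Difference = |0.754453 − 0.882588| = 0.128135, i.e. 0.128 to 3 decimal places.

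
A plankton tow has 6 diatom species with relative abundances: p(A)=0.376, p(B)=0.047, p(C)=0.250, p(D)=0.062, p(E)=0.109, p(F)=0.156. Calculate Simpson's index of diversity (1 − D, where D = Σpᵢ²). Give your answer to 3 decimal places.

D = 0.376² + 0.047² + 0.25² + 0.062² + 0.109² + 0.156² = 0.14138 + 0.00221 + 0.06250 + 0.00384 + 0.01188 + 0.02434 = 0.24615 (working shown to 5 dp, full precision carried).
So 1 − D = 0.75385, i.e. 0.754 to 3 decimal places.

0.754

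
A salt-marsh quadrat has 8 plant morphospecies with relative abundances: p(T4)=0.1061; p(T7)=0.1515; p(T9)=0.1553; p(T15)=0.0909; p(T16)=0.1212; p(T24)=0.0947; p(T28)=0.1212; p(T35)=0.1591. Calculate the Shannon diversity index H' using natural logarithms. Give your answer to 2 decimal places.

Each pᵢ ln pᵢ term (working shown to 4 dp, full precision carried): 0.1061×(-2.2434)=-0.2380, 0.1515×(-1.8872)=-0.2859, 0.1553×(-1.8624)=-0.2892, 0.0909×(-2.3980)=-0.2180, 0.1212×(-2.1103)=-0.2558, 0.0947×(-2.3570)=-0.2232, 0.1212×(-2.1103)=-0.2558, 0.1591×(-1.8382)=-0.2925.
Sum = -2.0583, so H' = 2.06.

2.06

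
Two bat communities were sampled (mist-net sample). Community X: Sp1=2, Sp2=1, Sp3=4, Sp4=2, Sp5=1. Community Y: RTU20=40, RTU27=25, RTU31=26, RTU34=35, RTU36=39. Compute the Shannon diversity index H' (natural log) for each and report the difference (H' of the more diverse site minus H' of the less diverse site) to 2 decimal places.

Community X: N=10, proportions 0.2, 0.1, 0.4, 0.2, 0.1, giving H' = 1.4708 (working shown to 4 dp, full precision carried).
Community Y: N=165, proportions 0.2424, 0.1515, 0.1576, 0.2121, 0.2364, giving H' = 1.5905.
Difference = |1.4708 − 1.5905| = 0.1197, i.e. 0.12 to 2 decimal places.

0.12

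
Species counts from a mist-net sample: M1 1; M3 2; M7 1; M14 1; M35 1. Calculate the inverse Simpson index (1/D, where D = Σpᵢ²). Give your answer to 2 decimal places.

Total N = 1+2+1+1+1 = 6, so the proportions are 0.166667, 0.333333, 0.166667, 0.166667, 0.166667 (working shown to 6 dp, full precision carried).
D = 0.166667² + 0.333333² + 0.166667² + 0.166667² + 0.166667² = 0.027778 + 0.111111 + 0.027778 + 0.027778 + 0.027778 = 0.222222.
So 1/D = 4.5000, i.e. 4.50 to 2 decimal places.

4.50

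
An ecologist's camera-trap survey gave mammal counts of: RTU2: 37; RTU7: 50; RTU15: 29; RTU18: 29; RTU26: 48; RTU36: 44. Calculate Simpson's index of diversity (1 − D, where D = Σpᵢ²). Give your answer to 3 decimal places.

0.826

Total N = 37+50+29+29+48+44 = 237, so the proportions are 0.15612, 0.21097, 0.12236, 0.12236, 0.20253, 0.18565 (working shown to 5 dp, full precision carried).
D = 0.15612² + 0.21097² + 0.12236² + 0.12236² + 0.20253² + 0.18565² = 0.02437 + 0.04451 + 0.01497 + 0.01497 + 0.04102 + 0.03447 = 0.17431.
So 1 − D = 0.82569, i.e. 0.826 to 3 decimal places.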